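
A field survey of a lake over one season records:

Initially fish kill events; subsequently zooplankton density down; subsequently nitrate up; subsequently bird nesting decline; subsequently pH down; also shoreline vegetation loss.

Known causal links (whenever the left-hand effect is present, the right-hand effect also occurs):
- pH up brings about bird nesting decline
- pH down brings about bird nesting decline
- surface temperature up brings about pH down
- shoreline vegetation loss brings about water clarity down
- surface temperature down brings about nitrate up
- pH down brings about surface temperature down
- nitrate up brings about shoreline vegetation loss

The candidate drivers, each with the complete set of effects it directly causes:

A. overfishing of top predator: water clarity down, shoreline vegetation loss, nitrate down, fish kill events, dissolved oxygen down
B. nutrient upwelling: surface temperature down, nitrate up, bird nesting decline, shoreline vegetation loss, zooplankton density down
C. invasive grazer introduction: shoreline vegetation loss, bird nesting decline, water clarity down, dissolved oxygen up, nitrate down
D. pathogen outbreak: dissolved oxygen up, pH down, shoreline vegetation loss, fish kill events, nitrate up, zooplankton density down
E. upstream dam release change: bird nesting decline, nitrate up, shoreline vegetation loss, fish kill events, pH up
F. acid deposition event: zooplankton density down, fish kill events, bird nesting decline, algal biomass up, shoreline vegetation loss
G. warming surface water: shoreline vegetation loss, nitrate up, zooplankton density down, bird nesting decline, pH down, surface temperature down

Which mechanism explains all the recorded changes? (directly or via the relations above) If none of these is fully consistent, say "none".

D

Testing each hypothesis:
(A) overfishing of top predator — fish kill events ✓; zooplankton density down ✗; nitrate up ✗; bird nesting decline ✗; pH down ✗; shoreline vegetation loss ✓
(B) nutrient upwelling — does not account for fish kill events, pH down
(C) invasive grazer introduction — fails on fish kill events, zooplankton density down, nitrate up, pH down (predicts nitrate down, not nitrate up)
(D) pathogen outbreak — fish kill events ✓; zooplankton density down ✓; nitrate up ✓; bird nesting decline ✓ (via pH down → bird nesting decline); pH down ✓; shoreline vegetation loss ✓
(E) upstream dam release change — fails on zooplankton density down, pH down (predicts pH up, not pH down)
(F) acid deposition event — does not account for nitrate up, pH down
(G) warming surface water — fish kill events ✗; zooplankton density down ✓; nitrate up ✓; bird nesting decline ✓; pH down ✓; shoreline vegetation loss ✓
(D) is the only candidate with no mismatches.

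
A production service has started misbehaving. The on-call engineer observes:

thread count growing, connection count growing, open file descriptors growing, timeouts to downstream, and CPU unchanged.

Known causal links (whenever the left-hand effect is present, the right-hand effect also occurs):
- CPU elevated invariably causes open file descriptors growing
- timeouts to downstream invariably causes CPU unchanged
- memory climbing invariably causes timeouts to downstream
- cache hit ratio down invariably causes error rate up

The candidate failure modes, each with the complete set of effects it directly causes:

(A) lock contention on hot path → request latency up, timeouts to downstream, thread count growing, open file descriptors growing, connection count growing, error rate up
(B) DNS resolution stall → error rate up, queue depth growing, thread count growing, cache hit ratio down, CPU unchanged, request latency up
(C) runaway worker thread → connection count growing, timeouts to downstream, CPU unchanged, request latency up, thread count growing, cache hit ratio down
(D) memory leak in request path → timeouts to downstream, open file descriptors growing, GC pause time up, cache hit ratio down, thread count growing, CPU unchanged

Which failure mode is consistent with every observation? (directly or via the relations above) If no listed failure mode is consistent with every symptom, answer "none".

A

For each candidate, compare predicted effects to what was observed:
(A) lock contention on hot path — thread count growing ✓; connection count growing ✓; open file descriptors growing ✓; timeouts to downstream ✓; CPU unchanged ✓ (by timeouts to downstream → CPU unchanged)
(B) DNS resolution stall — thread count growing ✓; connection count growing ✗; open file descriptors growing ✗; timeouts to downstream ✗; CPU unchanged ✓
(C) runaway worker thread — thread count growing ✓; connection count growing ✓; open file descriptors growing ✗; timeouts to downstream ✓; CPU unchanged ✓
(D) memory leak in request path — thread count growing ✓; connection count growing ✗; open file descriptors growing ✓; timeouts to downstream ✓; CPU unchanged ✓
(A) alone accounts for all the evidence.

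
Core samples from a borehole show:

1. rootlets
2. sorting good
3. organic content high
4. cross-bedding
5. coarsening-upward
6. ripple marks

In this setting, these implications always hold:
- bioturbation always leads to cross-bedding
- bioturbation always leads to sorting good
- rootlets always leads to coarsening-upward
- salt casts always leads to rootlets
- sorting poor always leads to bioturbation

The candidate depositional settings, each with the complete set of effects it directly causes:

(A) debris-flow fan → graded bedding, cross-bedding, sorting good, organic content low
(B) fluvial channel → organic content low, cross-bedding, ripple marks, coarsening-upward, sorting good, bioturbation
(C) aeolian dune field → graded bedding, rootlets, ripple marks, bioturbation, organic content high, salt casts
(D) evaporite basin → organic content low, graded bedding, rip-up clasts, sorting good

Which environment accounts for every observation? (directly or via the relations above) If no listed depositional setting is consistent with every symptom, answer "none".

Per-candidate check:
(A) debris-flow fan — fails on rootlets, organic content high, coarsening-upward, ripple marks (predicts organic content low, not organic content high)
(B) fluvial channel — rootlets ✗; sorting good ✓; organic content high ✗; cross-bedding ✓; coarsening-upward ✓; ripple marks ✓
(C) aeolian dune field — rootlets ✓; sorting good ✓ (via bioturbation → sorting good); organic content high ✓; cross-bedding ✓ (via bioturbation → cross-bedding); coarsening-upward ✓ (via rootlets → coarsening-upward); ripple marks ✓
(D) evaporite basin — rootlets ✗; sorting good ✓; organic content high ✗; cross-bedding ✗; coarsening-upward ✗; ripple marks ✗
Only (C) is consistent with every observation.

C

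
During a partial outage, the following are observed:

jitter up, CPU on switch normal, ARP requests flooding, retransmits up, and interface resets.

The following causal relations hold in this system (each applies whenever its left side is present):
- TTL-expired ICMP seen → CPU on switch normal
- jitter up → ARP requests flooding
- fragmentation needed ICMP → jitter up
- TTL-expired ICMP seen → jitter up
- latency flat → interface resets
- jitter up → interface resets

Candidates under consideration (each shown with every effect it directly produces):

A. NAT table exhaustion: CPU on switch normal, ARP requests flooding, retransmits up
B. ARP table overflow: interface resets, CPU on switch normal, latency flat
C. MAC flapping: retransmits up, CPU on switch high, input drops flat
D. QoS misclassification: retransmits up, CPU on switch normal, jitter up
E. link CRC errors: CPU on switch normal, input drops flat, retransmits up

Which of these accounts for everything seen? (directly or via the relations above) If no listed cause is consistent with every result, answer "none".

Testing each hypothesis:
(A) NAT table exhaustion — jitter up NO; CPU on switch normal yes; ARP requests flooding yes; retransmits up yes; interface resets NO
(B) ARP table overflow — jitter up NO; CPU on switch normal yes; ARP requests flooding NO; retransmits up NO; interface resets yes
(C) MAC flapping — jitter up NO; CPU on switch normal NO; ARP requests flooding NO; retransmits up yes; interface resets NO
(D) QoS misclassification — accounts for every observation (ARP requests flooding via jitter up → ARP requests flooding)
(E) link CRC errors — jitter up NO; CPU on switch normal yes; ARP requests flooding NO; retransmits up yes; interface resets NO
(D) alone accounts for all the evidence.

D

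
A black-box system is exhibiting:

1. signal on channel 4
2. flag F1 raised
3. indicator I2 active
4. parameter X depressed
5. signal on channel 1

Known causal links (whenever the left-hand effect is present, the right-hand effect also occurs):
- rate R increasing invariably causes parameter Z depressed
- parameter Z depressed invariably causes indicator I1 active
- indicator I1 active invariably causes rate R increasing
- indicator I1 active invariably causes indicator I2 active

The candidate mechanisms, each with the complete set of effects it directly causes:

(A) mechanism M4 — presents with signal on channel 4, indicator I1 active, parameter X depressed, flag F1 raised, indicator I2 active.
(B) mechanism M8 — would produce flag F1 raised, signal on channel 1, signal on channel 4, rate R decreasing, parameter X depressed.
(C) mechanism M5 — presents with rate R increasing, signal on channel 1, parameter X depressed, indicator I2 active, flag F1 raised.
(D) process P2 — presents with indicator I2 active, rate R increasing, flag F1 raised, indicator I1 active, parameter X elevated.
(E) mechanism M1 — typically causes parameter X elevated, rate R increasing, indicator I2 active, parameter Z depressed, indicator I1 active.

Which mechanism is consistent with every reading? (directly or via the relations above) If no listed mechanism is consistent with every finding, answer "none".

For each candidate, compare predicted effects to what was observed:
(A) mechanism M4 — signal on channel 4 ✓; flag F1 raised ✓; indicator I2 active ✓; parameter X depressed ✓; signal on channel 1 ✗
(B) mechanism M8 — signal on channel 4 ✓; flag F1 raised ✓; indicator I2 active ✗; parameter X depressed ✓; signal on channel 1 ✓
(C) mechanism M5 — signal on channel 4 ✗; flag F1 raised ✓; indicator I2 active ✓; parameter X depressed ✓; signal on channel 1 ✓
(D) process P2 — fails on signal on channel 4, parameter X depressed, signal on channel 1 (predicts parameter X elevated, not parameter X depressed)
(E) mechanism M1 — fails on signal on channel 4, flag F1 raised, parameter X depressed, signal on channel 1 (predicts parameter X elevated, not parameter X depressed)
Every candidate fails on at least one observation.

none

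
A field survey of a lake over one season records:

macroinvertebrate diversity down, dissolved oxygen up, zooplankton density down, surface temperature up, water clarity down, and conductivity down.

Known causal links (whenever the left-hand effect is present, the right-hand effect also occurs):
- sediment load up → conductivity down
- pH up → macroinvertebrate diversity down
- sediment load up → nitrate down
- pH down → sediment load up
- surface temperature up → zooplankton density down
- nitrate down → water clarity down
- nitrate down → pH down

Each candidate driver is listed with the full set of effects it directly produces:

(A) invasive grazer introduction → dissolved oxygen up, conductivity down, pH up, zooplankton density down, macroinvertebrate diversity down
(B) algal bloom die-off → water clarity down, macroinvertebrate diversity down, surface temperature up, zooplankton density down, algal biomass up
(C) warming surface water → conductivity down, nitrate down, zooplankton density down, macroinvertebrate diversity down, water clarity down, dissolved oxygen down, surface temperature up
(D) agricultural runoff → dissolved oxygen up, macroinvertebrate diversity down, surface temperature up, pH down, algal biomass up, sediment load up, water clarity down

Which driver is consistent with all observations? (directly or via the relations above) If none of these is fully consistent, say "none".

D

Per-candidate check:
(A) invasive grazer introduction — macroinvertebrate diversity down match; dissolved oxygen up match; zooplankton density down match; surface temperature up miss; water clarity down miss; conductivity down match
(B) algal bloom die-off — macroinvertebrate diversity down match; dissolved oxygen up miss; zooplankton density down match; surface temperature up match; water clarity down match; conductivity down miss
(C) warming surface water — macroinvertebrate diversity down match; dissolved oxygen up miss; zooplankton density down match; surface temperature up match; water clarity down match; conductivity down match
(D) agricultural runoff — accounts for every observation (zooplankton density down through surface temperature up → zooplankton density down)
(D) alone accounts for all the evidence.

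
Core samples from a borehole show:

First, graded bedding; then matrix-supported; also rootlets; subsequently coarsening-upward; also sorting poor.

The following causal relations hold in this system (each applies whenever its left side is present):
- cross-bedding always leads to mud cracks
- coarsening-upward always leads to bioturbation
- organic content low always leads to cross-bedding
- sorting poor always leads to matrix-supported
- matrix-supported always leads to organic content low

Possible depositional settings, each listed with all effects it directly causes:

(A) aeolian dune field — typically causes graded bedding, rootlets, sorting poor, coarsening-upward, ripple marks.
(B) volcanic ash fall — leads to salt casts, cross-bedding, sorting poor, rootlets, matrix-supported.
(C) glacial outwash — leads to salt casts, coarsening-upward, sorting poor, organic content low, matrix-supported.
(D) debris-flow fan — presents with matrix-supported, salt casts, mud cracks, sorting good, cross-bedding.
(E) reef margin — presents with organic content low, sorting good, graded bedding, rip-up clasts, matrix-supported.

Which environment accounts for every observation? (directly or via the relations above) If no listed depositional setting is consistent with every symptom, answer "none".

A

Testing each hypothesis:
(A) aeolian dune field — graded bedding match; matrix-supported match (by sorting poor → matrix-supported); rootlets match; coarsening-upward match; sorting poor match
(B) volcanic ash fall — graded bedding miss; matrix-supported match; rootlets match; coarsening-upward miss; sorting poor match
(C) glacial outwash — does not account for graded bedding, rootlets
(D) debris-flow fan — fails on graded bedding, rootlets, coarsening-upward, sorting poor (predicts sorting good, not sorting poor)
(E) reef margin — fails on rootlets, coarsening-upward, sorting poor (predicts sorting good, not sorting poor)
Only (A) is consistent with every observation.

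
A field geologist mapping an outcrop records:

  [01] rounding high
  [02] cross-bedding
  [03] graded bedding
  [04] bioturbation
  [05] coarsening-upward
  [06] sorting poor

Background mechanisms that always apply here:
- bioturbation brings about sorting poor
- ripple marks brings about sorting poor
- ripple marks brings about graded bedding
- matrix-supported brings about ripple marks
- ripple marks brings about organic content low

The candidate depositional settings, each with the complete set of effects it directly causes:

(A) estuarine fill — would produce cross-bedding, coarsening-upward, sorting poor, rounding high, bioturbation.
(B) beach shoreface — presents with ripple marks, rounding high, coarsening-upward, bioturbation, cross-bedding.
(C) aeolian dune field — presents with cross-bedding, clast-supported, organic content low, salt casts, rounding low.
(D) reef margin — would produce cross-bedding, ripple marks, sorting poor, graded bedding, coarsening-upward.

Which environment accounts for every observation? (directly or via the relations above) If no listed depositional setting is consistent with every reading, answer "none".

B

Testing each hypothesis:
(A) estuarine fill — does not account for graded bedding
(B) beach shoreface — rounding high ✓; cross-bedding ✓; graded bedding ✓ (via ripple marks → graded bedding); bioturbation ✓; coarsening-upward ✓; sorting poor ✓ (via bioturbation → sorting poor)
(C) aeolian dune field — rounding high ✗; cross-bedding ✓; graded bedding ✗; bioturbation ✗; coarsening-upward ✗; sorting poor ✗
(D) reef margin — does not account for rounding high, bioturbation
Only (B) is consistent with every observation.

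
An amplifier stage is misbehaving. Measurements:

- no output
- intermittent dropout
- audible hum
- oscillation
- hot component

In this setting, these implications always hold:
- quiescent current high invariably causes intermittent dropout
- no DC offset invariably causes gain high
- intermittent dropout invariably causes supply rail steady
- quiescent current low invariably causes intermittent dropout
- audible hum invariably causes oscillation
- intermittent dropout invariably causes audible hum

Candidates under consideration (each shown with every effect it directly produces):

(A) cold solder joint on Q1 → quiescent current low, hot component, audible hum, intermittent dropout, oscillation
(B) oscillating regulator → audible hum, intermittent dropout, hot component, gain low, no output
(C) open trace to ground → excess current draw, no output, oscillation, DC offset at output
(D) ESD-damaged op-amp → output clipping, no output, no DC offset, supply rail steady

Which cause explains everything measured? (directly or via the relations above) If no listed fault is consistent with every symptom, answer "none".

B

Checking each candidate against the observations:
(A) cold solder joint on Q1 — does not account for no output
(B) oscillating regulator — accounts for every observation (oscillation via audible hum → oscillation)
(C) open trace to ground — no output +; intermittent dropout -; audible hum -; oscillation +; hot component -
(D) ESD-damaged op-amp — no output +; intermittent dropout -; audible hum -; oscillation -; hot component -
(B) is the only candidate with no mismatches.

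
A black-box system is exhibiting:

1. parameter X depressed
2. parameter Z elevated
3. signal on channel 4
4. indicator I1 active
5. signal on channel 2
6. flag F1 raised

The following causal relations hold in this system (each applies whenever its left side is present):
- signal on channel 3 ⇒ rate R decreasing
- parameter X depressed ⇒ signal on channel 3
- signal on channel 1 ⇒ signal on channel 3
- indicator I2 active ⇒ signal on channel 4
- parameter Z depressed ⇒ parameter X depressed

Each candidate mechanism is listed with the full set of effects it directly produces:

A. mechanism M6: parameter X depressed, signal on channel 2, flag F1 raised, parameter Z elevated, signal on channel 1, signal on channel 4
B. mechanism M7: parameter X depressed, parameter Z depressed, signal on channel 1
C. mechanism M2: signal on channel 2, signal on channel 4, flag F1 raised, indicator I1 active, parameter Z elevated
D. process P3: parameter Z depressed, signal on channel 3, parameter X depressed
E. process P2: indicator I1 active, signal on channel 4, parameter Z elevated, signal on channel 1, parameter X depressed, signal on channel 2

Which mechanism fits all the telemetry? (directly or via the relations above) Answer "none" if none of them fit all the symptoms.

none

For each candidate, compare predicted effects to what was observed:
(A) mechanism M6 — parameter X depressed ✓; parameter Z elevated ✓; signal on channel 4 ✓; indicator I1 active ✗; signal on channel 2 ✓; flag F1 raised ✓
(B) mechanism M7 — fails on parameter Z elevated, signal on channel 4, indicator I1 active, signal on channel 2, flag F1 raised (predicts parameter Z depressed, not parameter Z elevated)
(C) mechanism M2 — parameter X depressed ✗; parameter Z elevated ✓; signal on channel 4 ✓; indicator I1 active ✓; signal on channel 2 ✓; flag F1 raised ✓
(D) process P3 — parameter X depressed ✓; parameter Z elevated ✗; signal on channel 4 ✗; indicator I1 active ✗; signal on channel 2 ✗; flag F1 raised ✗
(E) process P2 — does not account for flag F1 raised
No candidate is consistent with all observations.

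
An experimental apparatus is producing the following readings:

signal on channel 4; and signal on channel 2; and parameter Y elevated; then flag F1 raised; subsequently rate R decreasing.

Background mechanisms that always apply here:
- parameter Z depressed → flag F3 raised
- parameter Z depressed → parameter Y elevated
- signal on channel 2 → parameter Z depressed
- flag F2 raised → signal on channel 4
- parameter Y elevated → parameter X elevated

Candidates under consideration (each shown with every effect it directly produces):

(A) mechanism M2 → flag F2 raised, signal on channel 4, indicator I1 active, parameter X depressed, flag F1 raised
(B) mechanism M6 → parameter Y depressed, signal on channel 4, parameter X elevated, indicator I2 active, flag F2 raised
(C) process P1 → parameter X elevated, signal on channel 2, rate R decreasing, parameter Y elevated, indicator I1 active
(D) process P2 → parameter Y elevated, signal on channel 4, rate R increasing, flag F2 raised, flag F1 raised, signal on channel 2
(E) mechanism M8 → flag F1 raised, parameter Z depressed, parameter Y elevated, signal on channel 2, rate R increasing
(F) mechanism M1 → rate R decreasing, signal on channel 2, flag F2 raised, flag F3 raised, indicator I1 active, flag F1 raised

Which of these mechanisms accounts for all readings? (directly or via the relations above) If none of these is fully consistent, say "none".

F

Checking each candidate against the observations:
(A) mechanism M2 — signal on channel 4 +; signal on channel 2 -; parameter Y elevated -; flag F1 raised +; rate R decreasing -
(B) mechanism M6 — signal on channel 4 +; signal on channel 2 -; parameter Y elevated -; flag F1 raised -; rate R decreasing -
(C) process P1 — signal on channel 4 -; signal on channel 2 +; parameter Y elevated +; flag F1 raised -; rate R decreasing +
(D) process P2 — fails on rate R decreasing (predicts rate R increasing, not rate R decreasing)
(E) mechanism M8 — fails on signal on channel 4, rate R decreasing (predicts rate R increasing, not rate R decreasing)
(F) mechanism M1 — signal on channel 4 + (by flag F2 raised → signal on channel 4); signal on channel 2 +; parameter Y elevated + (by signal on channel 2 → parameter Z depressed → parameter Y elevated); flag F1 raised +; rate R decreasing +
(F) alone accounts for all the evidence.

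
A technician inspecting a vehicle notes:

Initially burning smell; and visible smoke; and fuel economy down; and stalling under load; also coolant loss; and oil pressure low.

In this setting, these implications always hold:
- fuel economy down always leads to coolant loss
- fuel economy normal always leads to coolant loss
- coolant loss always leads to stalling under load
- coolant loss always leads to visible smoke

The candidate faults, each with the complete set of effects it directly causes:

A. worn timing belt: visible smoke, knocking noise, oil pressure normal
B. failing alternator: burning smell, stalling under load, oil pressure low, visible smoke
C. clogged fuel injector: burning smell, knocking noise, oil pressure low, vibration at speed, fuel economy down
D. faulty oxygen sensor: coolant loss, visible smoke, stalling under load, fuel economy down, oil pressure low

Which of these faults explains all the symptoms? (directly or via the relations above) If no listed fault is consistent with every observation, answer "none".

Checking each candidate against the observations:
(A) worn timing belt — fails on burning smell, fuel economy down, stalling under load, coolant loss, oil pressure low (predicts oil pressure normal, not oil pressure low)
(B) failing alternator — does not account for fuel economy down, coolant loss
(C) clogged fuel injector — burning smell +; visible smoke + (by fuel economy down → coolant loss → visible smoke); fuel economy down +; stalling under load + (by fuel economy down → coolant loss → stalling under load); coolant loss + (by fuel economy down → coolant loss); oil pressure low +
(D) faulty oxygen sensor — does not account for burning smell
(C) alone accounts for all the evidence.

C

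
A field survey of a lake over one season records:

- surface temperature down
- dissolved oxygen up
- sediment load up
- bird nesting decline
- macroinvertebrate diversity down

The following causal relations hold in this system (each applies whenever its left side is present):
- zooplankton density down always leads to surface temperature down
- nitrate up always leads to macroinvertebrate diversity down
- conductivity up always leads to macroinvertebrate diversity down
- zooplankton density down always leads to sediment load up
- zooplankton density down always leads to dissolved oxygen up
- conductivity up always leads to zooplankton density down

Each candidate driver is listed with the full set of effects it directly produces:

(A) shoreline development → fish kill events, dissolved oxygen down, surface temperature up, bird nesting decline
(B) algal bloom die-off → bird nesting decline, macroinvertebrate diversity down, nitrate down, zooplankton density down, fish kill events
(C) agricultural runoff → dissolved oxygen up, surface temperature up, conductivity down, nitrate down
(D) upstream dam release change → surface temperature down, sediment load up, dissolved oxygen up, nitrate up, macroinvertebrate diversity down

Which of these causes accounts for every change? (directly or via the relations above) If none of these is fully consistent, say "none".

Testing each hypothesis:
(A) shoreline development — fails on surface temperature down, dissolved oxygen up, sediment load up, macroinvertebrate diversity down (predicts surface temperature up, not surface temperature down; predicts dissolved oxygen down, not dissolved oxygen up)
(B) algal bloom die-off — accounts for every observation (surface temperature down via zooplankton density down → surface temperature down)
(C) agricultural runoff — surface temperature down ✗; dissolved oxygen up ✓; sediment load up ✗; bird nesting decline ✗; macroinvertebrate diversity down ✗
(D) upstream dam release change — does not account for bird nesting decline
(B) is the only candidate with no mismatches.

B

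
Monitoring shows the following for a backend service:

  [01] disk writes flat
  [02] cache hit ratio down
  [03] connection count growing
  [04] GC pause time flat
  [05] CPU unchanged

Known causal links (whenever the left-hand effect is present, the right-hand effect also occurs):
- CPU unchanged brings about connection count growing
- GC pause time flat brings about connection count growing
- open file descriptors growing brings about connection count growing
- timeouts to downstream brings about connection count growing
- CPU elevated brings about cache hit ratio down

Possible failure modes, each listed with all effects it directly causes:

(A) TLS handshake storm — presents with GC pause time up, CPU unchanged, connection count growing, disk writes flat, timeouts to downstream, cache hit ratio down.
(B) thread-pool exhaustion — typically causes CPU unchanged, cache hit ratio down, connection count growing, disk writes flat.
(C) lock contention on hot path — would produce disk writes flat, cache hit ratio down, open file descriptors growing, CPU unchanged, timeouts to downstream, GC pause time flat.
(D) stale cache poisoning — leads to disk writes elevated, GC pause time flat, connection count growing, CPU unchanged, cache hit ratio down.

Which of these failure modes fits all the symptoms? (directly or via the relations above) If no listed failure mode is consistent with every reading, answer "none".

Per-candidate check:
(A) TLS handshake storm — disk writes flat ✓; cache hit ratio down ✓; connection count growing ✓; GC pause time flat ✗; CPU unchanged ✓
(B) thread-pool exhaustion — disk writes flat ✓; cache hit ratio down ✓; connection count growing ✓; GC pause time flat ✗; CPU unchanged ✓
(C) lock contention on hot path — disk writes flat ✓; cache hit ratio down ✓; connection count growing ✓ (by open file descriptors growing → connection count growing); GC pause time flat ✓; CPU unchanged ✓
(D) stale cache poisoning — disk writes flat ✗; cache hit ratio down ✓; connection count growing ✓; GC pause time flat ✓; CPU unchanged ✓
(C) alone accounts for all the evidence.

C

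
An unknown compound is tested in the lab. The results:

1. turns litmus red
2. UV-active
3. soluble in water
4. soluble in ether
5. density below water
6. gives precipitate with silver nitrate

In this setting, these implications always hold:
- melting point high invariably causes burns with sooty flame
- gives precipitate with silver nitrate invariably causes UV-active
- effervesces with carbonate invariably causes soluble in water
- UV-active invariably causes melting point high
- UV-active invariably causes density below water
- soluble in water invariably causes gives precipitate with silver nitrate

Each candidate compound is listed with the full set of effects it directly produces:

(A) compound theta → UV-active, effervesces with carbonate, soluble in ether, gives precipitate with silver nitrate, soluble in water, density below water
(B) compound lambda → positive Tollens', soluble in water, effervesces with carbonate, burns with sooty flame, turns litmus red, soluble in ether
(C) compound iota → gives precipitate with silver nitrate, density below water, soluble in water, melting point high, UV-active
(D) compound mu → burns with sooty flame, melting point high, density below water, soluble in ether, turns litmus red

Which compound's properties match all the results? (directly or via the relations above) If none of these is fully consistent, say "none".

For each candidate, compare predicted effects to what was observed:
(A) compound theta — turns litmus red NO; UV-active yes; soluble in water yes; soluble in ether yes; density below water yes; gives precipitate with silver nitrate yes
(B) compound lambda — accounts for every observation (UV-active through soluble in water → gives precipitate with silver nitrate → UV-active)
(C) compound iota — turns litmus red NO; UV-active yes; soluble in water yes; soluble in ether NO; density below water yes; gives precipitate with silver nitrate yes
(D) compound mu — does not account for UV-active, soluble in water, gives precipitate with silver nitrate
Only (B) is consistent with every observation.

B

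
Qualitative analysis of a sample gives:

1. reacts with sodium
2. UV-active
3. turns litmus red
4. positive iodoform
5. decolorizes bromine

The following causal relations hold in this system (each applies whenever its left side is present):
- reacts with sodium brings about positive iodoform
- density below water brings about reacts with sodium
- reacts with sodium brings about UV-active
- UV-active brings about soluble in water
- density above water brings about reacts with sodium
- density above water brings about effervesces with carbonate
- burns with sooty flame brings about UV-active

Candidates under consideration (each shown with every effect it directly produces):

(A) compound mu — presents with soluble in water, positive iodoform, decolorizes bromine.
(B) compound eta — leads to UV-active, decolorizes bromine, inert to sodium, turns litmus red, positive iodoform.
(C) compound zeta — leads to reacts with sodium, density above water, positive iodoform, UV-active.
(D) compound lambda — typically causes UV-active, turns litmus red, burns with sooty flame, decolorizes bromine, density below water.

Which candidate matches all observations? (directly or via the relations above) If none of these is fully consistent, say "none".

D

For each candidate, compare predicted effects to what was observed:
(A) compound mu — does not account for reacts with sodium, UV-active, turns litmus red
(B) compound eta — fails on reacts with sodium (predicts inert to sodium, not reacts with sodium)
(C) compound zeta — reacts with sodium yes; UV-active yes; turns litmus red NO; positive iodoform yes; decolorizes bromine NO
(D) compound lambda — reacts with sodium yes (by density below water → reacts with sodium); UV-active yes; turns litmus red yes; positive iodoform yes (by density below water → reacts with sodium → positive iodoform); decolorizes bromine yes
(D) is the only candidate with no mismatches.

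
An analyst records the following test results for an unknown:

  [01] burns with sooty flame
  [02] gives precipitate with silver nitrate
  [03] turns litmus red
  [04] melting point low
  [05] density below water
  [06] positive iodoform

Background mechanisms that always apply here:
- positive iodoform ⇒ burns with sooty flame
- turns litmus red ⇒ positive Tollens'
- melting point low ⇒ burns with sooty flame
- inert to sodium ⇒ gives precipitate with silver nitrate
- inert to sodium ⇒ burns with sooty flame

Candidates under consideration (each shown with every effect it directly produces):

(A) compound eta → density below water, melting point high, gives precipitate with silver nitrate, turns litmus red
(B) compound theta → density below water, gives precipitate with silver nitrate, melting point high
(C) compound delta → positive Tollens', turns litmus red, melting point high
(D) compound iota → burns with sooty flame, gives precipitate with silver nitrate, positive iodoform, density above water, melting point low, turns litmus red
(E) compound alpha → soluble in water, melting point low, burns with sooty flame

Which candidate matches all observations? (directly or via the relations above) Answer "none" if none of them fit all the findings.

For each candidate, compare predicted effects to what was observed:
(A) compound eta — fails on burns with sooty flame, melting point low, positive iodoform (predicts melting point high, not melting point low)
(B) compound theta — fails on burns with sooty flame, turns litmus red, melting point low, positive iodoform (predicts melting point high, not melting point low)
(C) compound delta — fails on burns with sooty flame, gives precipitate with silver nitrate, melting point low, density below water, positive iodoform (predicts melting point high, not melting point low)
(D) compound iota — fails on density below water (predicts density above water, not density below water)
(E) compound alpha — burns with sooty flame match; gives precipitate with silver nitrate miss; turns litmus red miss; melting point low match; density below water miss; positive iodoform miss
No candidate is consistent with all observations.

none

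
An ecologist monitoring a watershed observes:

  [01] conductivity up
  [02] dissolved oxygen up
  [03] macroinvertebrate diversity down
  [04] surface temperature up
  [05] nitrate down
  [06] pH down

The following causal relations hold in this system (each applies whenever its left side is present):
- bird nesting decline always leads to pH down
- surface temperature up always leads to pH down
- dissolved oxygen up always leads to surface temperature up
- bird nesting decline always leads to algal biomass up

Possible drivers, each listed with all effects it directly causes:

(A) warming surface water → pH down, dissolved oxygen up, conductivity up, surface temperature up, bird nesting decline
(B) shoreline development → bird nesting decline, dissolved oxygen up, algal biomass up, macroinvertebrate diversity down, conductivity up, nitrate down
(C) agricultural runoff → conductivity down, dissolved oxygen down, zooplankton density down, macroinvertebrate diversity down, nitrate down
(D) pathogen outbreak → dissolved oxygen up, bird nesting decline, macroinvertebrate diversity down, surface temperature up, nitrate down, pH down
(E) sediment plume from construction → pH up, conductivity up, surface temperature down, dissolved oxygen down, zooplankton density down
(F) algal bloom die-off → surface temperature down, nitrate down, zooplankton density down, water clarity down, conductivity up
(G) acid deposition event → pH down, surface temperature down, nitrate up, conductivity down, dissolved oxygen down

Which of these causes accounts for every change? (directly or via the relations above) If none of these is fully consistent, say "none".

Checking each candidate against the observations:
(A) warming surface water — does not account for macroinvertebrate diversity down, nitrate down
(B) shoreline development — conductivity up +; dissolved oxygen up +; macroinvertebrate diversity down +; surface temperature up + (via dissolved oxygen up → surface temperature up); nitrate down +; pH down + (via bird nesting decline → pH down)
(C) agricultural runoff — fails on conductivity up, dissolved oxygen up, surface temperature up, pH down (predicts conductivity down, not conductivity up; predicts dissolved oxygen down, not dissolved oxygen up)
(D) pathogen outbreak — conductivity up -; dissolved oxygen up +; macroinvertebrate diversity down +; surface temperature up +; nitrate down +; pH down +
(E) sediment plume from construction — conductivity up +; dissolved oxygen up -; macroinvertebrate diversity down -; surface temperature up -; nitrate down -; pH down -
(F) algal bloom die-off — conductivity up +; dissolved oxygen up -; macroinvertebrate diversity down -; surface temperature up -; nitrate down +; pH down -
(G) acid deposition event — conductivity up -; dissolved oxygen up -; macroinvertebrate diversity down -; surface temperature up -; nitrate down -; pH down +
Only (B) is consistent with every observation.

B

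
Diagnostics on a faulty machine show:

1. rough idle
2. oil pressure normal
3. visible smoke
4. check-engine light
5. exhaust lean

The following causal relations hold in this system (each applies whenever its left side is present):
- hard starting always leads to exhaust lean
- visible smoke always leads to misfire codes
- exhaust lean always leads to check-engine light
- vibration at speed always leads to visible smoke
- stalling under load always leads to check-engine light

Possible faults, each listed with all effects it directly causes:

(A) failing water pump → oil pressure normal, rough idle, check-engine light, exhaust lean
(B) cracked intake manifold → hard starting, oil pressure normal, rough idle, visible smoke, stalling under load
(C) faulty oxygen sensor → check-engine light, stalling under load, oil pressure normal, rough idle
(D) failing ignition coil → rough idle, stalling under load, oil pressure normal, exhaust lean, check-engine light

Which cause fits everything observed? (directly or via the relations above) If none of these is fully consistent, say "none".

For each candidate, compare predicted effects to what was observed:
(A) failing water pump — rough idle match; oil pressure normal match; visible smoke miss; check-engine light match; exhaust lean match
(B) cracked intake manifold — accounts for every observation (check-engine light via stalling under load → check-engine light)
(C) faulty oxygen sensor — does not account for visible smoke, exhaust lean
(D) failing ignition coil — does not account for visible smoke
(B) is the only candidate with no mismatches.

B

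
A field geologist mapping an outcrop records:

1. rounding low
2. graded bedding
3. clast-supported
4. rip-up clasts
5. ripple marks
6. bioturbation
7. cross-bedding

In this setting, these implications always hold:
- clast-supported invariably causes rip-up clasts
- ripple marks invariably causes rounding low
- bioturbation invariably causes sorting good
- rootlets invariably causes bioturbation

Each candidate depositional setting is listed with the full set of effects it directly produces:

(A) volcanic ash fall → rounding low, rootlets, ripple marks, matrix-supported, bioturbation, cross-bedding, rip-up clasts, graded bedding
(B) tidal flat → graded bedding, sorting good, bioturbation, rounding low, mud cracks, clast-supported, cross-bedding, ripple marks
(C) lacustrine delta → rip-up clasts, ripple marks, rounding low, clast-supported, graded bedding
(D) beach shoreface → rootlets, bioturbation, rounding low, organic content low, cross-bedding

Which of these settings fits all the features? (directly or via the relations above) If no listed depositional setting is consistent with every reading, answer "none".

B

For each candidate, compare predicted effects to what was observed:
(A) volcanic ash fall — rounding low +; graded bedding +; clast-supported -; rip-up clasts +; ripple marks +; bioturbation +; cross-bedding +
(B) tidal flat — rounding low +; graded bedding +; clast-supported +; rip-up clasts + (by clast-supported → rip-up clasts); ripple marks +; bioturbation +; cross-bedding +
(C) lacustrine delta — rounding low +; graded bedding +; clast-supported +; rip-up clasts +; ripple marks +; bioturbation -; cross-bedding -
(D) beach shoreface — does not account for graded bedding, clast-supported, rip-up clasts, ripple marks
(B) is the only candidate with no mismatches.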